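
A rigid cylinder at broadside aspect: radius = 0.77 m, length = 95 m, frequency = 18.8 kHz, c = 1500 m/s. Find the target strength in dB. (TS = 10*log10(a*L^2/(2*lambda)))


lambda = 1500/18800 = 0.07979 m
TS = 10*log10(0.77*95^2/(2*0.07979)) = 46.39

46.39 dB


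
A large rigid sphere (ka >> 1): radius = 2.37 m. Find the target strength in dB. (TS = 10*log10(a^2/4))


TS = 10*log10(2.37^2 / 4) = 10*log10(1.404225) = 1.47

1.47 dB


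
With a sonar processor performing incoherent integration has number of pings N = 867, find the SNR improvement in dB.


Gain = 5*log10(867) = 14.69

14.69 dB


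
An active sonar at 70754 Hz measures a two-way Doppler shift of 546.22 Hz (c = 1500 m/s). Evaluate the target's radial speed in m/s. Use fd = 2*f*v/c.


From fd = 2*f*v/c, v = c*fd/(2*f) = 1500 * 546.22 / (2*70754) = 5.79

5.79 m/s


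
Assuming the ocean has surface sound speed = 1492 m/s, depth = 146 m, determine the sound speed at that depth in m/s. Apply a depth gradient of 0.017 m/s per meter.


1494.482 m/s


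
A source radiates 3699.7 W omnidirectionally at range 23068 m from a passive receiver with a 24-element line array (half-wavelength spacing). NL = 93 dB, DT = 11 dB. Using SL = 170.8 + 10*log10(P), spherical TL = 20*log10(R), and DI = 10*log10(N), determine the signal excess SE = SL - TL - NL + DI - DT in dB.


Step 1: SL = 170.8 + 10*log10(3699.7) = 206.48 dB
Step 2: TL = 20*log10(23068) = 87.26 dB
Step 3: DI = 10*log10(24) = 13.8 dB
Step 4: SE = SL - TL - NL + DI - DT = 206.48 - 87.26 - 93 + 13.8 - 11 = 29.02

29.02 dB


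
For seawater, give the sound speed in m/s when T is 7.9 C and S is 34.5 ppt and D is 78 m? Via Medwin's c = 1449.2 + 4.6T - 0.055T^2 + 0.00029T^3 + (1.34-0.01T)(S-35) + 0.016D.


1482.87 m/s


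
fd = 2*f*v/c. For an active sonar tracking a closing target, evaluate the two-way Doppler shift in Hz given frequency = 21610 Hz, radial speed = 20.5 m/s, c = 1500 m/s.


fd = 2*f*v/c = 2 * 21610 * 20.5 / 1500 = 590.67

590.67 Hz


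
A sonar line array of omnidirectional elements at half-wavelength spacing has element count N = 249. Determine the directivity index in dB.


DI = 10*log10(249) = 23.96

23.96 dB


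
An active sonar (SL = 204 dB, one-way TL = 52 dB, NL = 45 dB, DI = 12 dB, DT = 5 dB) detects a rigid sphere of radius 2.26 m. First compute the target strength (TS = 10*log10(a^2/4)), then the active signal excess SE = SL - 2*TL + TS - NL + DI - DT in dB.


Step 1: TS = 10*log10(2.26^2/4) = 1.06 dB
Step 2: SE = SL - 2*TL + TS - NL + DI - DT = 204 - 2*52 + (1.06) - 45 + 12 - 5 = 63.06

63.06 dB


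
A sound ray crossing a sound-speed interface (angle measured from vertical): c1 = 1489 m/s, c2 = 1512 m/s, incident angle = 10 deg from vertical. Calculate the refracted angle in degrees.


sin(theta2) = (c2/c1)*sin(theta1) = (1512/1489)*sin(10 deg) = 0.17633
theta2 = arcsin(0.17633) = 10.16

10.16 deg


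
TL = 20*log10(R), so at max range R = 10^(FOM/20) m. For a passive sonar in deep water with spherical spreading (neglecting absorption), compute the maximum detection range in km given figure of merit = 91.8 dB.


At max range FOM = TL, so 20*log10(R) = 91.8
R = 10^(91.8/20) = 38904.51 m = 38.9 km

38.9 km


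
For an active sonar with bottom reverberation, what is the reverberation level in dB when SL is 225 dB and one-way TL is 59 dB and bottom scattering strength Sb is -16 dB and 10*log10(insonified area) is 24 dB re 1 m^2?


115 dB


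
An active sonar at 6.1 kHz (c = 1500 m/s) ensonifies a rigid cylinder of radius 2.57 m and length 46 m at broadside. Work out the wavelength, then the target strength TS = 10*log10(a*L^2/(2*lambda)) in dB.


Step 1: lambda = c/f = 1500/6100 = 0.2459 m
Step 2: TS = 10*log10(a*L^2/(2*lambda)) = 10*log10(2.57*46^2/(2*0.2459)) = 40.44

40.44 dB


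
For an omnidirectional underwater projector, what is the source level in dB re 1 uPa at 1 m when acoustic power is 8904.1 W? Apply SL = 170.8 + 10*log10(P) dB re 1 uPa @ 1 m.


210.3 dB


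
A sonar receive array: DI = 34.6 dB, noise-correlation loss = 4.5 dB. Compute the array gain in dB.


30.1 dB


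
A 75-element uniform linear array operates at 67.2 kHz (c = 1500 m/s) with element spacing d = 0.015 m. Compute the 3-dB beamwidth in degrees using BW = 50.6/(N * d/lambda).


Step 1: lambda = 1500/67200 = 0.02232 m
Step 2: d/lambda = 0.015/0.02232 = 0.672
Step 3: BW = 50.6/(N * d/lambda) = 50.6/(75 * 0.672) = 1.0

1.0 deg


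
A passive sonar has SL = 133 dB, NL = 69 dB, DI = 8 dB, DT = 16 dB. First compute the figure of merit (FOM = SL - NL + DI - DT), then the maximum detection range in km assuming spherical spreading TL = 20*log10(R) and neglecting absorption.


Step 1: FOM = SL - NL + DI - DT = 133 - 69 + 8 - 16 = 56 dB
Step 2: at max range FOM = TL = 20*log10(R), so R = 10^(56/20) = 630.96 m = 0.63 km

0.63 km


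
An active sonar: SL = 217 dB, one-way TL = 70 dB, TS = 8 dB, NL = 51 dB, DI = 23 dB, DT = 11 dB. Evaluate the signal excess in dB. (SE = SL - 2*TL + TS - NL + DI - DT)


46 dB


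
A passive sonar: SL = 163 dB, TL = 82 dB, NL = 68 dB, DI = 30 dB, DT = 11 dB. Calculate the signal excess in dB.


32 dB


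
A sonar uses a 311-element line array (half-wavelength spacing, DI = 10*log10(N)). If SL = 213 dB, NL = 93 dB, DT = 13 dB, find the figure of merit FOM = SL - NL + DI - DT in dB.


Step 1: DI = 10*log10(311) = 24.93 dB
Step 2: FOM = SL - NL + DI - DT = 213 - 93 + 24.93 - 13 = 131.93

131.93 dB


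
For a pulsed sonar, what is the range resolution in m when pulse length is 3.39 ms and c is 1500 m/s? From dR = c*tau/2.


2.5425 m


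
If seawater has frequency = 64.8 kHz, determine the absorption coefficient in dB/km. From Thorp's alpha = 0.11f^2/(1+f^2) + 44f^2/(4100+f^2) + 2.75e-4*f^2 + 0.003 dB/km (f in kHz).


f^2 = 4199.04
alpha = 0.11*4199.04/(1+4199.04) + 44*4199.04/(4100+4199.04) + 2.75e-4*4199.04 + 0.003 = 23.53

23.53 dB/km


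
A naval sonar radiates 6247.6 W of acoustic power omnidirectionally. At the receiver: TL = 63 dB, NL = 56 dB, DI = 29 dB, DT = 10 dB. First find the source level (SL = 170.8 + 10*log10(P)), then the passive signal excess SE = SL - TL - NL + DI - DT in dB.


Step 1: SL = 170.8 + 10*log10(6247.6) = 208.76 dB
Step 2: SE = SL - TL - NL + DI - DT = 208.76 - 63 - 56 + 29 - 10 = 108.76

108.76 dB


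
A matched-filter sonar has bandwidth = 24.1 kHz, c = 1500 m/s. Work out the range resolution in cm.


dR = c/(2*BW) = 1500 / (2 * 24.1e3) = 0.0311 m = 3.11 cm

3.11 cm


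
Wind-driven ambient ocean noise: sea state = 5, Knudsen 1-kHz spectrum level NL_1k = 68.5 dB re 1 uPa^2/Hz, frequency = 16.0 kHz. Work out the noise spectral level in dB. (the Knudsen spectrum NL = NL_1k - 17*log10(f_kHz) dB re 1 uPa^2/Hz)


NL = NL_1k - 17*log10(f_kHz) = 68.5 - 17*log10(16.0) = 68.5 - (20.47) = 48.03

48.03 dB


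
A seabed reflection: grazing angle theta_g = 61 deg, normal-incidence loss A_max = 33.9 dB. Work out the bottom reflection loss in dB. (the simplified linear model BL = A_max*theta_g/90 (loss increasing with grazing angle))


BL = A_max * theta_g / 90 = 33.9 * 61 / 90 = 22.98

22.98 dB


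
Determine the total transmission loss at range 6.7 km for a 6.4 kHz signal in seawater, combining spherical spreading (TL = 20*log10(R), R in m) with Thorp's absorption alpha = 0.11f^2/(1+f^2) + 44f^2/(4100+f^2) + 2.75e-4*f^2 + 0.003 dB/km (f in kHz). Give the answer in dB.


Step 1 (Thorp): alpha = 0.11*40.96/(1+40.96) + 44*40.96/(4100+40.96) + 2.75e-4*40.96 + 0.003 = 0.5569 dB/km
Step 2: TL_spread = 20*log10(6700) = 76.52 dB
Step 3: TL_abs = alpha*R = 0.5569 * 6.7 = 3.73 dB
Step 4: TL_total = 76.52 + 3.73 = 80.25

80.25 dB


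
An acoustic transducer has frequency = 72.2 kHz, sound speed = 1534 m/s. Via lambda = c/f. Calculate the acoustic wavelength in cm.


lambda = c/f = 1534 / 72200 = 0.0212 m = 2.12 cm

2.12 cm


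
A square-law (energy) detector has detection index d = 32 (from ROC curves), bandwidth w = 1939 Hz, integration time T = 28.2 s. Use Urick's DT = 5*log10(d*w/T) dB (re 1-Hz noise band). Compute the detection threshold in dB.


DT = 5*log10(d*w/T) = 5*log10(32 * 1939 / 28.2) = 5*log10(2200.28) = 16.71

16.71 dB


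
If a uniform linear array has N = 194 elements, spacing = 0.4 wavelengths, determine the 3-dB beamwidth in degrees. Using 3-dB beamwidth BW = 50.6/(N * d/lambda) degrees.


BW = 50.6 / (194 * 0.4) = 50.6 / 77.6 = 0.65

0.65 deg


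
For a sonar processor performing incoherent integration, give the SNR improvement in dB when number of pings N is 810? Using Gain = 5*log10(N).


14.54 dB


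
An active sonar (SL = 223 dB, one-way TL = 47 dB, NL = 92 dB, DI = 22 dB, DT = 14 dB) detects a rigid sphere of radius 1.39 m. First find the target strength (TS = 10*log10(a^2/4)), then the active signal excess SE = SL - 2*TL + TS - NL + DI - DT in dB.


Step 1: TS = 10*log10(1.39^2/4) = -3.16 dB
Step 2: SE = SL - 2*TL + TS - NL + DI - DT = 223 - 2*47 + (-3.16) - 92 + 22 - 14 = 41.84

41.84 dB


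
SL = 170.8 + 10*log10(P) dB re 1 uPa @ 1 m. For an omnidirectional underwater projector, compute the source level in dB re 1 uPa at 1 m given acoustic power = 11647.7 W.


SL = 170.8 + 10*log10(11647.7) = 170.8 + 40.66 = 211.46

211.46 dB


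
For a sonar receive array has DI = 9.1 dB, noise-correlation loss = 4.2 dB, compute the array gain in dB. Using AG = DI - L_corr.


4.9 dB


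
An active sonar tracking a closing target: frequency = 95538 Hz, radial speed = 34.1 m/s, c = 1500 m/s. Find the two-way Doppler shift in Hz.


fd = 2*f*v/c = 2 * 95538 * 34.1 / 1500 = 4343.79

4343.79 Hz


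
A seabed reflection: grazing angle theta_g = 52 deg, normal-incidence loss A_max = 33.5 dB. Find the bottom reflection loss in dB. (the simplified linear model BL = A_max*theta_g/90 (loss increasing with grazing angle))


19.36 dB


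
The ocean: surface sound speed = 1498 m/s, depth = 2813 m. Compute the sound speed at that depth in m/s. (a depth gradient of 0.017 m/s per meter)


c = 1498 + 0.017 * 2813 = 1545.821

1545.821 m/s


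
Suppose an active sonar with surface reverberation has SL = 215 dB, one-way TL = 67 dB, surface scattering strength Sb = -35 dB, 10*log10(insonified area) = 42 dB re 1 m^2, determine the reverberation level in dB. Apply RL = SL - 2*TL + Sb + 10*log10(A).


88 dB


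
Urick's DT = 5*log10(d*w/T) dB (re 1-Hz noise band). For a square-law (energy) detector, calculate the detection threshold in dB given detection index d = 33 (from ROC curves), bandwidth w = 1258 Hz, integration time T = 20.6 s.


DT = 5*log10(d*w/T) = 5*log10(33 * 1258 / 20.6) = 5*log10(2015.24) = 16.52

16.52 dB


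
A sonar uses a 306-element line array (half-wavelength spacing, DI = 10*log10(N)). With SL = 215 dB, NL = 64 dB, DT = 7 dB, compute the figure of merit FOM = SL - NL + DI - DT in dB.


168.86 dB


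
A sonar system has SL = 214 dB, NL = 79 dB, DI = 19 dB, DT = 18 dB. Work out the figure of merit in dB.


FOM = SL - NL + DI - DT = 214 - 79 + 19 - 18 = 136

136 dB


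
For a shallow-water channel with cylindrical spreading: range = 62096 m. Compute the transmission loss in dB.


TL = 10*log10(62096) = 47.93

47.93 dB


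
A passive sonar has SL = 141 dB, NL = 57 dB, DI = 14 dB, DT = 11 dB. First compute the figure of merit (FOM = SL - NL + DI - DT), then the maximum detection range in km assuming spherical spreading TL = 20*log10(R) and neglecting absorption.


Step 1: FOM = SL - NL + DI - DT = 141 - 57 + 14 - 11 = 87 dB
Step 2: at max range FOM = TL = 20*log10(R), so R = 10^(87/20) = 22387.21 m = 22.39 km

22.39 km


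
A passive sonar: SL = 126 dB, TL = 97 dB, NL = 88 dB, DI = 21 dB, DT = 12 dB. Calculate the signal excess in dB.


-50 dB


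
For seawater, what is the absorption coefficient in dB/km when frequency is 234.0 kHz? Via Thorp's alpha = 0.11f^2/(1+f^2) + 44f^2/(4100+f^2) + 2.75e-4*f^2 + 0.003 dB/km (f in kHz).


56.106 dB/km


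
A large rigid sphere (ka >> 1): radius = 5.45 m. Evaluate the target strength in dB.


8.71 dB


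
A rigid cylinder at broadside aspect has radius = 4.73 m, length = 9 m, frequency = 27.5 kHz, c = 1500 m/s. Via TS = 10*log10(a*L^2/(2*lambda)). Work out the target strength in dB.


35.46 dB


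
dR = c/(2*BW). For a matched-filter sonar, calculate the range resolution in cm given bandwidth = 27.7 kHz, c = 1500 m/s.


dR = c/(2*BW) = 1500 / (2 * 27.7e3) = 0.0271 m = 2.71 cm

2.71 cm


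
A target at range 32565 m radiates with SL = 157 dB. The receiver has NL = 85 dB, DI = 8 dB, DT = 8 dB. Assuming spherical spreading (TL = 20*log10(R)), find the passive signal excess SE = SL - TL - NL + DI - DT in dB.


Step 1: TL = 20*log10(32565) = 90.26 dB
Step 2: SE = 157 - 90.26 - 85 + 8 - 8 = -18.26

-18.26 dB


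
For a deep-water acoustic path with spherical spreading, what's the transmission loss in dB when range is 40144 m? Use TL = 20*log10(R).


TL = 20*log10(40144) = 92.07

92.07 dB


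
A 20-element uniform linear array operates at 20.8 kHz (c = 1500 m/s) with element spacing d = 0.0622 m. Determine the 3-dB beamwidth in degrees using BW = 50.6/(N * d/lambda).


Step 1: lambda = 1500/20800 = 0.07212 m
Step 2: d/lambda = 0.0622/0.07212 = 0.8625
Step 3: BW = 50.6/(N * d/lambda) = 50.6/(20 * 0.8625) = 2.93

2.93 deg


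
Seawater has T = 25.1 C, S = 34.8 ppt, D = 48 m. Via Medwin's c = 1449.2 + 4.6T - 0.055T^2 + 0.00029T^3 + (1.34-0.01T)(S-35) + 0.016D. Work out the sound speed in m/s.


1535.15 m/s


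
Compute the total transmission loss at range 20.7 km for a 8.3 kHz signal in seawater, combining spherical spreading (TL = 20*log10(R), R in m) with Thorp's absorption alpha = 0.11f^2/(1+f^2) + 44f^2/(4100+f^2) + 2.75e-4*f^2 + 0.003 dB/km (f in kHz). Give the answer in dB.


Step 1 (Thorp): alpha = 0.11*68.89/(1+68.89) + 44*68.89/(4100+68.89) + 2.75e-4*68.89 + 0.003 = 0.8575 dB/km
Step 2: TL_spread = 20*log10(20700) = 86.32 dB
Step 3: TL_abs = alpha*R = 0.8575 * 20.7 = 17.75 dB
Step 4: TL_total = 86.32 + 17.75 = 104.07

104.07 dB


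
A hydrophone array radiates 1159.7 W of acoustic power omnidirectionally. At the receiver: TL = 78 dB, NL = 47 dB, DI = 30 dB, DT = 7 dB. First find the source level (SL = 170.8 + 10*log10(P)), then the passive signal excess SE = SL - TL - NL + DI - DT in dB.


Step 1: SL = 170.8 + 10*log10(1159.7) = 201.44 dB
Step 2: SE = SL - TL - NL + DI - DT = 201.44 - 78 - 47 + 30 - 7 = 99.44

99.44 dB


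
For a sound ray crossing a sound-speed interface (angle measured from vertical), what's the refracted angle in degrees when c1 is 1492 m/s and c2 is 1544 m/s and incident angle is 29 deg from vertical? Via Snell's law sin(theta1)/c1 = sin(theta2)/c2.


30.11 deg


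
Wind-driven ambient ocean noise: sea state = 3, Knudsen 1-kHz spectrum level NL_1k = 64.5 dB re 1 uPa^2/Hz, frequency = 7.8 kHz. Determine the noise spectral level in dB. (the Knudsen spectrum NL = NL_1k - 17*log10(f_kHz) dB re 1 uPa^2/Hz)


NL = NL_1k - 17*log10(f_kHz) = 64.5 - 17*log10(7.8) = 64.5 - (15.17) = 49.33

49.33 dB


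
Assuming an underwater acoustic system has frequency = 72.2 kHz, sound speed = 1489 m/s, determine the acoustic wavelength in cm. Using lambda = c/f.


2.06 cm


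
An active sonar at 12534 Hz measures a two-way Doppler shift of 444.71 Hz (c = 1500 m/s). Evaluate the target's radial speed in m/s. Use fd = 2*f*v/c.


From fd = 2*f*v/c, v = c*fd/(2*f) = 1500 * 444.71 / (2*12534) = 26.61

26.61 m/s


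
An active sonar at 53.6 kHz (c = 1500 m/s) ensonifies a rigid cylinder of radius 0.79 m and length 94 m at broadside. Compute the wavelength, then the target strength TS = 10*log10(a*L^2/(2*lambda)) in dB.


Step 1: lambda = c/f = 1500/53600 = 0.02799 m
Step 2: TS = 10*log10(a*L^2/(2*lambda)) = 10*log10(0.79*94^2/(2*0.02799)) = 50.96

50.96 dB


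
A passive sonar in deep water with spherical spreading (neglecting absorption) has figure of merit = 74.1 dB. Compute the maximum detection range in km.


At max range FOM = TL, so 20*log10(R) = 74.1
R = 10^(74.1/20) = 5069.91 m = 5.07 km

5.07 km


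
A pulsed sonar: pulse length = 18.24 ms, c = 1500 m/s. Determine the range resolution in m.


dR = c*tau/2 = 1500 * 18.24e-3 / 2 = 13.68

13.68 m


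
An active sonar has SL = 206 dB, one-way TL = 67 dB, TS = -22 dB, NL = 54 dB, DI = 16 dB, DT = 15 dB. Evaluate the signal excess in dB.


SE = SL - 2*TL + TS - NL + DI - DT = 206 - 2*67 + (-22) - 54 + 16 - 15 = -3

-3 dB


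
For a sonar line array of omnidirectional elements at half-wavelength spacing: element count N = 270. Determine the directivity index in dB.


DI = 10*log10(270) = 24.31

24.31 dB


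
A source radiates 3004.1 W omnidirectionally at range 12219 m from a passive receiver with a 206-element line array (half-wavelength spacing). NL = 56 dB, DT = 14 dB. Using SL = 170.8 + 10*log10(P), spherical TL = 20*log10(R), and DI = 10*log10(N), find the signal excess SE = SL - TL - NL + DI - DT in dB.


Step 1: SL = 170.8 + 10*log10(3004.1) = 205.58 dB
Step 2: TL = 20*log10(12219) = 81.74 dB
Step 3: DI = 10*log10(206) = 23.14 dB
Step 4: SE = SL - TL - NL + DI - DT = 205.58 - 81.74 - 56 + 23.14 - 14 = 76.98

76.98 dB


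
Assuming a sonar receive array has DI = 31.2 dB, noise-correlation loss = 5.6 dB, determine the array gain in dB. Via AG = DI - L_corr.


25.6 dB


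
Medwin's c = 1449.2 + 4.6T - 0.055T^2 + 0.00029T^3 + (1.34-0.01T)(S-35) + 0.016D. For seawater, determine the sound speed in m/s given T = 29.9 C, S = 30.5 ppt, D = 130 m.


1542.72 m/s


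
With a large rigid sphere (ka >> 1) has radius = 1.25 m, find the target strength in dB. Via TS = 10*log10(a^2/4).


TS = 10*log10(1.25^2 / 4) = 10*log10(0.390625) = -4.08

-4.08 dB


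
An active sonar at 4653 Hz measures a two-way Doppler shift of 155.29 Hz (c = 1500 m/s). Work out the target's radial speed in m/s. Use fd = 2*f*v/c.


25.03 m/s


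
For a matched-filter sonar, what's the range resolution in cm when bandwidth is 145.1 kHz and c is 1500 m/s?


0.52 cm


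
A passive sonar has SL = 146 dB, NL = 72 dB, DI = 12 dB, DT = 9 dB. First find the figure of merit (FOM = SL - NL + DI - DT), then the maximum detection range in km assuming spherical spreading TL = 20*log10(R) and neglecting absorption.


Step 1: FOM = SL - NL + DI - DT = 146 - 72 + 12 - 9 = 77 dB
Step 2: at max range FOM = TL = 20*log10(R), so R = 10^(77/20) = 7079.46 m = 7.08 km

7.08 km


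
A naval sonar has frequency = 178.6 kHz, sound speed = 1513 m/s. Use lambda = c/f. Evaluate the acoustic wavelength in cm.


0.85 cm


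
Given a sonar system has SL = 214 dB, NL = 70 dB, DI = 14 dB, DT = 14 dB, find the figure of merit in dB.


FOM = SL - NL + DI - DT = 214 - 70 + 14 - 14 = 144

144 dB


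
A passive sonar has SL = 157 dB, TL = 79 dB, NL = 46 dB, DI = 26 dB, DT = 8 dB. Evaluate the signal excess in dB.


SE = SL - TL - NL + DI - DT = 157 - 79 - 46 + 26 - 8 = 50

50 dB


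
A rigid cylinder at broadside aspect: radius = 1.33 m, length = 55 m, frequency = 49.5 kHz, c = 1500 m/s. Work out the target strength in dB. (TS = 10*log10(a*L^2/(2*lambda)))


lambda = 1500/49500 = 0.0303 m
TS = 10*log10(1.33*55^2/(2*0.0303)) = 48.22

48.22 dB


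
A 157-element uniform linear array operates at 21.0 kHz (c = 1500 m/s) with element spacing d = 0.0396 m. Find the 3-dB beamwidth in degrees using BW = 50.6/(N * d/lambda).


Step 1: lambda = 1500/21000 = 0.07143 m
Step 2: d/lambda = 0.0396/0.07143 = 0.5544
Step 3: BW = 50.6/(N * d/lambda) = 50.6/(157 * 0.5544) = 0.58

0.58 deg


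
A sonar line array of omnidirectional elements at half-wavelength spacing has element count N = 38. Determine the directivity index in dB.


15.8 dB


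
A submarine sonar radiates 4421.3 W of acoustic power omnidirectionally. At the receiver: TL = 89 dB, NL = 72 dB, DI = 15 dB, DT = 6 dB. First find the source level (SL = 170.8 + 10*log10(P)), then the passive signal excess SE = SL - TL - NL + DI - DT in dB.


Step 1: SL = 170.8 + 10*log10(4421.3) = 207.26 dB
Step 2: SE = SL - TL - NL + DI - DT = 207.26 - 89 - 72 + 15 - 6 = 55.26

55.26 dB


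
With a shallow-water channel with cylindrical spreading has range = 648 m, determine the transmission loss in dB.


28.12 dB


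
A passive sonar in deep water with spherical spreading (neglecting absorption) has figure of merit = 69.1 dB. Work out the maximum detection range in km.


At max range FOM = TL, so 20*log10(R) = 69.1
R = 10^(69.1/20) = 2851.02 m = 2.85 km

2.85 km


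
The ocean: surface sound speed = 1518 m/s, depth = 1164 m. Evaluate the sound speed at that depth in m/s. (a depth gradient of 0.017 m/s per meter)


c = 1518 + 0.017 * 1164 = 1537.788

1537.788 m/s


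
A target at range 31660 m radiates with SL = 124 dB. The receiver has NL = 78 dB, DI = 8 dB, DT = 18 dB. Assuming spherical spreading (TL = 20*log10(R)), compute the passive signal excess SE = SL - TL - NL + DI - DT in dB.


Step 1: TL = 20*log10(31660) = 90.01 dB
Step 2: SE = 124 - 90.01 - 78 + 8 - 18 = -54.01

-54.01 dB


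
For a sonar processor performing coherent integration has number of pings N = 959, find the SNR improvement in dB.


Gain = 10*log10(959) = 29.82

29.82 dB


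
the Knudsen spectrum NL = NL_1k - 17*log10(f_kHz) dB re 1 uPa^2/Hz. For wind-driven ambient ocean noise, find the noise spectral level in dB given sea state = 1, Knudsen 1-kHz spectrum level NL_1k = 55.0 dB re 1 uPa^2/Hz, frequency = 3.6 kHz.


45.54 dB


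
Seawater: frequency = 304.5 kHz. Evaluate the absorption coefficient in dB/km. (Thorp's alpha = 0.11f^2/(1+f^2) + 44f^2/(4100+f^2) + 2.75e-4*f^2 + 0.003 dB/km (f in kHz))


f^2 = 92720.25
alpha = 0.11*92720.25/(1+92720.25) + 44*92720.25/(4100+92720.25) + 2.75e-4*92720.25 + 0.003 = 67.748

67.748 dB/km


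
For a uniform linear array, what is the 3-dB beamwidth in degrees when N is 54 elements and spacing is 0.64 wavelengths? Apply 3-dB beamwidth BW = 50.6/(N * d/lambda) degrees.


1.46 deg


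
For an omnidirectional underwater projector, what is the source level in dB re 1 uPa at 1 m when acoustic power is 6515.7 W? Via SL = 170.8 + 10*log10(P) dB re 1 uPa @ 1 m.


208.94 dB


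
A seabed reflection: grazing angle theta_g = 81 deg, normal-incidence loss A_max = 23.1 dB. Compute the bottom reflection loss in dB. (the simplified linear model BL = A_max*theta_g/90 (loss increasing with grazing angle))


BL = A_max * theta_g / 90 = 23.1 * 81 / 90 = 20.79

20.79 dB


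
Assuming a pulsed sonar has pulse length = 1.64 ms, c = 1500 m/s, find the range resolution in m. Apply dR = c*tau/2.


1.23 m


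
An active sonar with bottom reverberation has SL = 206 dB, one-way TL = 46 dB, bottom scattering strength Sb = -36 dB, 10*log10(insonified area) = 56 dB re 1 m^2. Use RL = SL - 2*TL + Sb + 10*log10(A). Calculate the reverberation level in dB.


134 dB


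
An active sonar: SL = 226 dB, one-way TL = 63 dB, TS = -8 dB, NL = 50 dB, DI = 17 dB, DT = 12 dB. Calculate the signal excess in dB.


47 dB


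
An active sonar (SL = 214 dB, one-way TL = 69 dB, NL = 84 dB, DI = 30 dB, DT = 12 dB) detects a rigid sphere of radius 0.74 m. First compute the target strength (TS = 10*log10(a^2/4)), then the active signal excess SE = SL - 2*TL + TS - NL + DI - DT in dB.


Step 1: TS = 10*log10(0.74^2/4) = -8.64 dB
Step 2: SE = SL - 2*TL + TS - NL + DI - DT = 214 - 2*69 + (-8.64) - 84 + 30 - 12 = 1.36

1.36 dB


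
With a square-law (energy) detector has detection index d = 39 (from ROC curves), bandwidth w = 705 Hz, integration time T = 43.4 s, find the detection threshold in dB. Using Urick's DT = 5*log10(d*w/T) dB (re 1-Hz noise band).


DT = 5*log10(d*w/T) = 5*log10(39 * 705 / 43.4) = 5*log10(633.53) = 14.01

14.01 dB


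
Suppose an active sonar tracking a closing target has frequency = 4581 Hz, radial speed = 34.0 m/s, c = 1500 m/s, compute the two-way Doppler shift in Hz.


fd = 2*f*v/c = 2 * 4581 * 34.0 / 1500 = 207.67

207.67 Hz


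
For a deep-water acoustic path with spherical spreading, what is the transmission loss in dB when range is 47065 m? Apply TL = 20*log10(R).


TL = 20*log10(47065) = 93.45

93.45 dB


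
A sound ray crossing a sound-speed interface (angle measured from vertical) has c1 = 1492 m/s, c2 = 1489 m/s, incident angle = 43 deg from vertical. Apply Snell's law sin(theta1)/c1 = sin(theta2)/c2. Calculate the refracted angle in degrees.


42.89 deg


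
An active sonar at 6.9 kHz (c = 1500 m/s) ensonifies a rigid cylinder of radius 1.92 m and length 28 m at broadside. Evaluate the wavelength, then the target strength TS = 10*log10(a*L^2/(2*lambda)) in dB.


Step 1: lambda = c/f = 1500/6900 = 0.21739 m
Step 2: TS = 10*log10(a*L^2/(2*lambda)) = 10*log10(1.92*28^2/(2*0.21739)) = 35.39

35.39 dB


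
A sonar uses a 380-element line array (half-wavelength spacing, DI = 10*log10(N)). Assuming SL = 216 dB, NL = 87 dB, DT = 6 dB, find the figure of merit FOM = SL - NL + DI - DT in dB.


Step 1: DI = 10*log10(380) = 25.8 dB
Step 2: FOM = SL - NL + DI - DT = 216 - 87 + 25.8 - 6 = 148.8

148.8 dB


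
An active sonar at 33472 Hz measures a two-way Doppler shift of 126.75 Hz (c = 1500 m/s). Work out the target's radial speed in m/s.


2.84 m/s


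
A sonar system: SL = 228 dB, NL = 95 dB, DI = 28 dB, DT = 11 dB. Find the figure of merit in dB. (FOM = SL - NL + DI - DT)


FOM = SL - NL + DI - DT = 228 - 95 + 28 - 11 = 150

150 dB


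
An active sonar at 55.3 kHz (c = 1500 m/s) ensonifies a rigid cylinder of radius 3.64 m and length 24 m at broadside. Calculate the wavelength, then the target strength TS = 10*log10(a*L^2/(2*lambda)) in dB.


Step 1: lambda = c/f = 1500/55300 = 0.02712 m
Step 2: TS = 10*log10(a*L^2/(2*lambda)) = 10*log10(3.64*24^2/(2*0.02712)) = 45.87

45.87 dB


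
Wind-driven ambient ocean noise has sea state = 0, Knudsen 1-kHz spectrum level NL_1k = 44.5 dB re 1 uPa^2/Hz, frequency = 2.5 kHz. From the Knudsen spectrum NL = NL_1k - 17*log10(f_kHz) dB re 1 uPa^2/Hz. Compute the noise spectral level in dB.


NL = NL_1k - 17*log10(f_kHz) = 44.5 - 17*log10(2.5) = 44.5 - (6.76) = 37.74

37.74 dB


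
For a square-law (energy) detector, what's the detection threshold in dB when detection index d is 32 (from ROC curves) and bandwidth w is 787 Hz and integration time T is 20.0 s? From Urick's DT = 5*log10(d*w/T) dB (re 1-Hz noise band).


DT = 5*log10(d*w/T) = 5*log10(32 * 787 / 20.0) = 5*log10(1259.2) = 15.5

15.5 dB


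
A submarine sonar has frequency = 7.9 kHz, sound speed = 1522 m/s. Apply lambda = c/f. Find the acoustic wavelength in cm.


19.27 cm


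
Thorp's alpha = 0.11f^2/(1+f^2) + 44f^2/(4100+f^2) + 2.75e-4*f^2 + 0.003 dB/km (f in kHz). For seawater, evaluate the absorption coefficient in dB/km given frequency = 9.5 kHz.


1.084 dB/km


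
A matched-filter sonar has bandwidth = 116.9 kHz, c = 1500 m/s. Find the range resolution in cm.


dR = c/(2*BW) = 1500 / (2 * 116.9e3) = 0.0064 m = 0.64 cm

0.64 cm


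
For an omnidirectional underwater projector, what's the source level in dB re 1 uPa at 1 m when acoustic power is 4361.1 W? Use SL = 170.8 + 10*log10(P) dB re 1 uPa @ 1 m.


SL = 170.8 + 10*log10(4361.1) = 170.8 + 36.4 = 207.2

207.2 dB


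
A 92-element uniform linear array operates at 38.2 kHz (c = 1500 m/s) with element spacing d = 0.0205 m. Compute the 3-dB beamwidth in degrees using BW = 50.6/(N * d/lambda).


Step 1: lambda = 1500/38200 = 0.03927 m
Step 2: d/lambda = 0.0205/0.03927 = 0.522
Step 3: BW = 50.6/(N * d/lambda) = 50.6/(92 * 0.522) = 1.05

1.05 deg


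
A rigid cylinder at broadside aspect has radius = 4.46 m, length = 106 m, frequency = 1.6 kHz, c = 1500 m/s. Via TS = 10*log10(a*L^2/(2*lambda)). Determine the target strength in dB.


lambda = 1500/1600 = 0.9375 m
TS = 10*log10(4.46*106^2/(2*0.9375)) = 44.27

44.27 dB


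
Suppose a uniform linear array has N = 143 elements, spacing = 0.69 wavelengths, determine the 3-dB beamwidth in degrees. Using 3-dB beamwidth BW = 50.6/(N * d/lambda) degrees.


0.51 deg


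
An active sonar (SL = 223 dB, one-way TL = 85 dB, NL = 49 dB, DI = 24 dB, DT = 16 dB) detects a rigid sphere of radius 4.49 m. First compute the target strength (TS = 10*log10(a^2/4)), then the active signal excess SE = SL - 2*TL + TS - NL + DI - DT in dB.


Step 1: TS = 10*log10(4.49^2/4) = 7.02 dB
Step 2: SE = SL - 2*TL + TS - NL + DI - DT = 223 - 2*85 + (7.02) - 49 + 24 - 16 = 19.02

19.02 dB


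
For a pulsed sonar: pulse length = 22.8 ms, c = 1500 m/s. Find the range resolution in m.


dR = c*tau/2 = 1500 * 22.8e-3 / 2 = 17.1

17.1 m


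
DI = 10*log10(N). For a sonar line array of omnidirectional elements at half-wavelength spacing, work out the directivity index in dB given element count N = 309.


DI = 10*log10(309) = 24.9

24.9 dB


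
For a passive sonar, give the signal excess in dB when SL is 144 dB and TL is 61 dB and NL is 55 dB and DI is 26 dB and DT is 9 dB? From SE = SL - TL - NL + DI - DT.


45 dB


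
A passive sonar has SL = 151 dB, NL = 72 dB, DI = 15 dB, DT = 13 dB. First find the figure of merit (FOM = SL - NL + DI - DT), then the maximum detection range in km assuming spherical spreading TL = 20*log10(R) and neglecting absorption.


Step 1: FOM = SL - NL + DI - DT = 151 - 72 + 15 - 13 = 81 dB
Step 2: at max range FOM = TL = 20*log10(R), so R = 10^(81/20) = 11220.18 m = 11.22 km

11.22 km


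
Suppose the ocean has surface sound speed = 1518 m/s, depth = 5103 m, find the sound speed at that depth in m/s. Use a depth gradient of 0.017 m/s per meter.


c = 1518 + 0.017 * 5103 = 1604.751

1604.751 m/s


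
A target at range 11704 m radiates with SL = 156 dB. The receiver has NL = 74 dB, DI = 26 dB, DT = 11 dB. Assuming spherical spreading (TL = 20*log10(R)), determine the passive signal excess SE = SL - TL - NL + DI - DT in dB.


15.63 dB


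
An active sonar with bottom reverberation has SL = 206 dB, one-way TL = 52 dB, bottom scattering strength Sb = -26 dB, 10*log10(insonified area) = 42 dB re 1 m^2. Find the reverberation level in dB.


RL = SL - 2*TL + Sb + 10*log10(A) = 206 - 2*52 + (-26) + 42 = 118

118 dB


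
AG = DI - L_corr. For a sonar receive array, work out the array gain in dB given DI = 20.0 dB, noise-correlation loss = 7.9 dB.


12.1 dB


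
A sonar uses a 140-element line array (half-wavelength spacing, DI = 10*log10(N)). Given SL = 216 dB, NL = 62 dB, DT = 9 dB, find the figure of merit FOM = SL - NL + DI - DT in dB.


Step 1: DI = 10*log10(140) = 21.46 dB
Step 2: FOM = SL - NL + DI - DT = 216 - 62 + 21.46 - 9 = 166.46

166.46 dB


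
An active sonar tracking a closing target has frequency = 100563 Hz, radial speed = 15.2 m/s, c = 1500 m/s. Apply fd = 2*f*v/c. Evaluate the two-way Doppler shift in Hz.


2038.08 Hz


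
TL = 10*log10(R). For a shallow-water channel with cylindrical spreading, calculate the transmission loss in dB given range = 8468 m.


TL = 10*log10(8468) = 39.28

39.28 dB


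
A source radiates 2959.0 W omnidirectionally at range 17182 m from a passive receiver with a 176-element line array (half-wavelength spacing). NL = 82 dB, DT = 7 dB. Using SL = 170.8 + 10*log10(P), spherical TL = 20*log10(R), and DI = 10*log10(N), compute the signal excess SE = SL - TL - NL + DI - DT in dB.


54.27 dB


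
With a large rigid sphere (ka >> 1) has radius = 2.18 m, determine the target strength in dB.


TS = 10*log10(2.18^2 / 4) = 10*log10(1.1881) = 0.75

0.75 dB


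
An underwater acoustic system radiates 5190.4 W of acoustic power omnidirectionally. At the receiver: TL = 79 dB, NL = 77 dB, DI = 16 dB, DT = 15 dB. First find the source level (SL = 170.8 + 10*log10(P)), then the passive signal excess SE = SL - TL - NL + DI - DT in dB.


Step 1: SL = 170.8 + 10*log10(5190.4) = 207.95 dB
Step 2: SE = SL - TL - NL + DI - DT = 207.95 - 79 - 77 + 16 - 15 = 52.95

52.95 dB


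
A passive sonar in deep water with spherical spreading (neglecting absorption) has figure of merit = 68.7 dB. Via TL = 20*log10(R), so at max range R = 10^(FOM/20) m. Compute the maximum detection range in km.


2.72 km


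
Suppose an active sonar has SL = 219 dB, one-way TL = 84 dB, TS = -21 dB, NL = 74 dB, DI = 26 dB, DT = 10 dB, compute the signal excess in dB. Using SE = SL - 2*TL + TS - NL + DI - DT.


-28 dB


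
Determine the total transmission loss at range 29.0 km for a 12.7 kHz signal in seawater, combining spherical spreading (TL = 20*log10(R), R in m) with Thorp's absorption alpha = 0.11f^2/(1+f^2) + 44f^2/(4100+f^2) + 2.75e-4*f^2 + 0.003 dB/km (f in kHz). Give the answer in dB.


Step 1 (Thorp): alpha = 0.11*161.29/(1+161.29) + 44*161.29/(4100+161.29) + 2.75e-4*161.29 + 0.003 = 1.8221 dB/km
Step 2: TL_spread = 20*log10(29000) = 89.25 dB
Step 3: TL_abs = alpha*R = 1.8221 * 29.0 = 52.84 dB
Step 4: TL_total = 89.25 + 52.84 = 142.09

142.09 dB


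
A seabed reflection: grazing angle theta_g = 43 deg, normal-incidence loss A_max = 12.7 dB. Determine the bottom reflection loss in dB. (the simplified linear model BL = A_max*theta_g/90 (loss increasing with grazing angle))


BL = A_max * theta_g / 90 = 12.7 * 43 / 90 = 6.07

6.07 dB


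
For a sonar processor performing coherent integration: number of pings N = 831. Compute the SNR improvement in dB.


Gain = 10*log10(831) = 29.2

29.2 dB


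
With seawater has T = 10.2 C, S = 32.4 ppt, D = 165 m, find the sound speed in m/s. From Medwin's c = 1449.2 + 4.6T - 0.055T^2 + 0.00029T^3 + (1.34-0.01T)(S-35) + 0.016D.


c = 1449.2 + 4.6*10.2 - 0.055*10.2^2 + 0.00029*10.2^3 + (1.34 - 0.01*10.2)*(32.4 - 35) + 0.016*165 = 1490.13

1490.13 m/s


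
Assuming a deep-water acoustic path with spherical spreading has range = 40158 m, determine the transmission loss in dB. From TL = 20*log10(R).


92.08 dB


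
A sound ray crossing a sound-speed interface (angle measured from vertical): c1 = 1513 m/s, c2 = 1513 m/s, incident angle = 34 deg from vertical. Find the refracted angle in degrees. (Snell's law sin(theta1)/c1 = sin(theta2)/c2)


sin(theta2) = (c2/c1)*sin(theta1) = (1513/1513)*sin(34 deg) = 0.55919
theta2 = arcsin(0.55919) = 34.0

34.0 deg


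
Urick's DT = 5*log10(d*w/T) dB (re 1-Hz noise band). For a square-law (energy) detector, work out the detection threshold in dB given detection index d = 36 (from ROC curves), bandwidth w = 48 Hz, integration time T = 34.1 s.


DT = 5*log10(d*w/T) = 5*log10(36 * 48 / 34.1) = 5*log10(50.67) = 8.52

8.52 dB


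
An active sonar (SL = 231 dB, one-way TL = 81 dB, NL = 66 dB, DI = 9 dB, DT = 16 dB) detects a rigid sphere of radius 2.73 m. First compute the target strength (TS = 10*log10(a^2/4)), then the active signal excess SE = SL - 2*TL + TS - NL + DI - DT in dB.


Step 1: TS = 10*log10(2.73^2/4) = 2.7 dB
Step 2: SE = SL - 2*TL + TS - NL + DI - DT = 231 - 2*81 + (2.7) - 66 + 9 - 16 = -1.3

-1.3 dB


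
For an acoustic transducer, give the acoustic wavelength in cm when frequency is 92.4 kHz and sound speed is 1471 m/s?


lambda = c/f = 1471 / 92400 = 0.0159 m = 1.59 cm

1.59 cm


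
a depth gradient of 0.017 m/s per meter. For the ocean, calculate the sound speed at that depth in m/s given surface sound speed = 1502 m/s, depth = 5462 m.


c = 1502 + 0.017 * 5462 = 1594.854

1594.854 m/s


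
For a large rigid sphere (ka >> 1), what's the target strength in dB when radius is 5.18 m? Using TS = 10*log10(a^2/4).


TS = 10*log10(5.18^2 / 4) = 10*log10(6.7081) = 8.27

8.27 dB


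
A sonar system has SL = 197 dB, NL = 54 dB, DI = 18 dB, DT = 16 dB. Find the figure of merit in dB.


FOM = SL - NL + DI - DT = 197 - 54 + 18 - 16 = 145

145 dB


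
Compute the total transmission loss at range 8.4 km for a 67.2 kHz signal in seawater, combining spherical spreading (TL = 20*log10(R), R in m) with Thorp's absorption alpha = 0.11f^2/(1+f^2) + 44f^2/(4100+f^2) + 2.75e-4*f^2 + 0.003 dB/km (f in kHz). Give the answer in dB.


Step 1 (Thorp): alpha = 0.11*4515.84/(1+4515.84) + 44*4515.84/(4100+4515.84) + 2.75e-4*4515.84 + 0.003 = 24.4167 dB/km
Step 2: TL_spread = 20*log10(8400) = 78.49 dB
Step 3: TL_abs = alpha*R = 24.4167 * 8.4 = 205.1 dB
Step 4: TL_total = 78.49 + 205.1 = 283.59

283.59 dB


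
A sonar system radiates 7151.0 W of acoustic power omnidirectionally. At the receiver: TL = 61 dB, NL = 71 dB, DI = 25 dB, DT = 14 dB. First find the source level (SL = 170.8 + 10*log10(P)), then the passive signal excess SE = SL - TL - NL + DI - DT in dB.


Step 1: SL = 170.8 + 10*log10(7151.0) = 209.34 dB
Step 2: SE = SL - TL - NL + DI - DT = 209.34 - 61 - 71 + 25 - 14 = 88.34

88.34 dB


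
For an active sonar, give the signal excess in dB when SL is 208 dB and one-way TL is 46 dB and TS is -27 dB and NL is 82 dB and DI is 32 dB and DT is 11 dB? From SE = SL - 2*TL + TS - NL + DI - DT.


SE = SL - 2*TL + TS - NL + DI - DT = 208 - 2*46 + (-27) - 82 + 32 - 11 = 28

28 dB


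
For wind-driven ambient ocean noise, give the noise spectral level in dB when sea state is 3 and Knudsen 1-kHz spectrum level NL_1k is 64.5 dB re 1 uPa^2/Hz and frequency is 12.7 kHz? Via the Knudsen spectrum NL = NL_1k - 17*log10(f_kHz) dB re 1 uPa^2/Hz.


45.74 dB


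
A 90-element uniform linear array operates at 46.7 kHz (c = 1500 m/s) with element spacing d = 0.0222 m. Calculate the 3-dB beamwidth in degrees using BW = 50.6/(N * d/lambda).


0.81 deg


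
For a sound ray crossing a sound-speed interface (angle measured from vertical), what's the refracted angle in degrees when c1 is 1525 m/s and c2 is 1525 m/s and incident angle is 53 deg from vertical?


sin(theta2) = (c2/c1)*sin(theta1) = (1525/1525)*sin(53 deg) = 0.79864
theta2 = arcsin(0.79864) = 53.0

53.0 deg


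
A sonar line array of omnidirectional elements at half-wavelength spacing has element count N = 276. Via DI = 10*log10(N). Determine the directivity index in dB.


DI = 10*log10(276) = 24.41

24.41 dB


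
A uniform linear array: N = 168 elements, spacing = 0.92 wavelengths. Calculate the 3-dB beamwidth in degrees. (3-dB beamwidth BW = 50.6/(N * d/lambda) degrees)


BW = 50.6 / (168 * 0.92) = 50.6 / 154.56 = 0.33

0.33 deg


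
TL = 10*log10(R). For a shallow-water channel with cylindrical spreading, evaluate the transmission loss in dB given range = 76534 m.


TL = 10*log10(76534) = 48.84

48.84 dB


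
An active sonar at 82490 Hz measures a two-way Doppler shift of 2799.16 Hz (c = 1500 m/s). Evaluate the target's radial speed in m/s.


From fd = 2*f*v/c, v = c*fd/(2*f) = 1500 * 2799.16 / (2*82490) = 25.45

25.45 m/s


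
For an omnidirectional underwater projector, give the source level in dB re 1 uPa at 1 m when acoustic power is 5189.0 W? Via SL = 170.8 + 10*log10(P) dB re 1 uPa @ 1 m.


SL = 170.8 + 10*log10(5189.0) = 170.8 + 37.15 = 207.95

207.95 dB


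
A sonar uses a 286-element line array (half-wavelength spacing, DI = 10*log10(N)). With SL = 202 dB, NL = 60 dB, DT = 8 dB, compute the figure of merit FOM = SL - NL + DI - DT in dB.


Step 1: DI = 10*log10(286) = 24.56 dB
Step 2: FOM = SL - NL + DI - DT = 202 - 60 + 24.56 - 8 = 158.56

158.56 dB


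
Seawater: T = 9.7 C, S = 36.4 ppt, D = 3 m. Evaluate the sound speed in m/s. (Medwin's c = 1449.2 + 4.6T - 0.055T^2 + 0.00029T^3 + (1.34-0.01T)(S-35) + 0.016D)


c = 1449.2 + 4.6*9.7 - 0.055*9.7^2 + 0.00029*9.7^3 + (1.34 - 0.01*9.7)*(36.4 - 35) + 0.016*3 = 1490.7

1490.7 m/s


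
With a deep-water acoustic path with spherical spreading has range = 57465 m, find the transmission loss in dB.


TL = 20*log10(57465) = 95.19

95.19 dB


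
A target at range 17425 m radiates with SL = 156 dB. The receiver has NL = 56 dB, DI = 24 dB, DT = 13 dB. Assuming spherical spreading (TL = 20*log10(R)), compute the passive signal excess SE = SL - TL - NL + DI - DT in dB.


Step 1: TL = 20*log10(17425) = 84.82 dB
Step 2: SE = 156 - 84.82 - 56 + 24 - 13 = 26.18

26.18 dB
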